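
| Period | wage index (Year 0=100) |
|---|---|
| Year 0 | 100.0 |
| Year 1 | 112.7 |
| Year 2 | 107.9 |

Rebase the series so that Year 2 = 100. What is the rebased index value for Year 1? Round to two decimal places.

104.45

Rebased(Year 1) = 112.7 / 107.9 × 100 = 104.4486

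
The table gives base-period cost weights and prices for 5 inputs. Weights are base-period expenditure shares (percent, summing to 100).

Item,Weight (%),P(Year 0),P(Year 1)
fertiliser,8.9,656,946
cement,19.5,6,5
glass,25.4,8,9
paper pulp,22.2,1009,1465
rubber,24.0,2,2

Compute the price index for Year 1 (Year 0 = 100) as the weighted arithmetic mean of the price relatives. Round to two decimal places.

113.89

fertiliser: 8.9 × (946/656) = 8.9 × 1.442073 = 12.8345
cement: 19.5 × (5/6) = 19.5 × 0.833333 = 16.2500
glass: 25.4 × (9/8) = 25.4 × 1.125000 = 28.5750
paper pulp: 22.2 × (1465/1009) = 22.2 × 1.451933 = 32.2329
rubber: 24.0 × (2/2) = 24.0 × 1.000000 = 24.0000
Index = Σ wᵢ·(p₁ᵢ/p₀ᵢ) = 12.8345 + 16.2500 + 28.5750 + 32.2329 + 24.0000 = 113.8924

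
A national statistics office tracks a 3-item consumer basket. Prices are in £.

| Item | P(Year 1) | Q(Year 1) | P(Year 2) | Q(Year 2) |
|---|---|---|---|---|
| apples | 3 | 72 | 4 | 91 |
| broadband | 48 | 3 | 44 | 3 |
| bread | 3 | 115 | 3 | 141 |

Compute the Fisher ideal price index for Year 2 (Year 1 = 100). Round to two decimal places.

Laspeyres component (base-period weights):
ΣP(Year 2)Q(Year 1) = 4×72 + 44×3 + 3×115 = 288 + 132 + 345 = 765
ΣP(Year 1)Q(Year 1) = 3×72 + 48×3 + 3×115 = 216 + 144 + 345 = 705
L = 765 / 705 × 100 = 108.5106
Paasche component (current-period weights):
ΣP(Year 2)Q(Year 2) = 4×91 + 44×3 + 3×141 = 364 + 132 + 423 = 919
ΣP(Year 1)Q(Year 2) = 3×91 + 48×3 + 3×141 = 273 + 144 + 423 = 840
P = 919 / 840 × 100 = 109.4048
Fisher = √(L × P) = √(108.5106 × 109.4048) = 108.9568

108.96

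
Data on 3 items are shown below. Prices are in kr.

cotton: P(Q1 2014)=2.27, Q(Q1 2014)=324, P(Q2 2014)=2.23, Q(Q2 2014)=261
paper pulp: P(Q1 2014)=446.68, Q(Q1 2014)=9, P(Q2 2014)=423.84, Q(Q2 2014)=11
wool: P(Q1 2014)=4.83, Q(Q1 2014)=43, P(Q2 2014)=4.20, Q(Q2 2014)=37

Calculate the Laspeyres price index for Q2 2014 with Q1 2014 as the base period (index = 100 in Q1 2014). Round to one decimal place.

95.1

Laspeyres price index uses base-period quantities as weights.
ΣP(Q2 2014)·Q(Q1 2014) = 2.23×324 + 423.84×9 + 4.20×43 = 722.52 + 3814.56 + 180.6 = 4717.68
ΣP(Q1 2014)·Q(Q1 2014) = 2.27×324 + 446.68×9 + 4.83×43 = 735.48 + 4020.12 + 207.69 = 4963.29
Index = 4717.68 / 4963.29 × 100 = 95.0515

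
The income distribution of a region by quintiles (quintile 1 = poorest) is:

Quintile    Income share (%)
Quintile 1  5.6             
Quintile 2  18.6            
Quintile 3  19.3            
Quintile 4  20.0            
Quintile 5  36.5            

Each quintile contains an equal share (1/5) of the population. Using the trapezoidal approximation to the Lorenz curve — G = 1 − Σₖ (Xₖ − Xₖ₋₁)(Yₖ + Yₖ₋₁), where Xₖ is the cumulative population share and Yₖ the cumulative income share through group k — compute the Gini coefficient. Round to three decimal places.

0.253

Cumulative income shares Yₖ: 0.0560, 0.2420, 0.4350, 0.6350, 1.0000
Σ (Xₖ−Xₖ₋₁)(Yₖ+Yₖ₋₁) = (1/5)(0.0560+0.0000) + (1/5)(0.2420+0.0560) + (1/5)(0.4350+0.2420) + (1/5)(0.6350+0.4350) + (1/5)(1.0000+0.6350)
  = 0.0112 + 0.0596 + 0.1354 + 0.2140 + 0.3270 = 0.7472
G = 1 − 0.7472 = 0.2528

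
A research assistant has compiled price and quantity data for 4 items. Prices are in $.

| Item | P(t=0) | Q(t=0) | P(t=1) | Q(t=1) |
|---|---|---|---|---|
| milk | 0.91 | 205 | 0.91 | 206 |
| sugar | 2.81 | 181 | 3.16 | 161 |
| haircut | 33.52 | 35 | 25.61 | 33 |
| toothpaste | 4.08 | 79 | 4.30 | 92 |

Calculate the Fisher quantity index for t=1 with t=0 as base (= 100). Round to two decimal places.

96.97

Laspeyres component (base-period weights):
ΣP(t=0)Q(t=1) = 0.91×206 + 2.81×161 + 33.52×33 + 4.08×92 = 187.46 + 452.41 + 1106.16 + 375.36 = 2121.39
ΣP(t=0)Q(t=0) = 0.91×205 + 2.81×181 + 33.52×35 + 4.08×79 = 186.55 + 508.61 + 1173.2 + 322.32 = 2190.68
L = 2121.39 / 2190.68 × 100 = 96.8371
Paasche component (current-period weights):
ΣP(t=1)Q(t=1) = 0.91×206 + 3.16×161 + 25.61×33 + 4.30×92 = 187.46 + 508.76 + 845.13 + 395.6 = 1936.95
ΣP(t=1)Q(t=0) = 0.91×205 + 3.16×181 + 25.61×35 + 4.30×79 = 186.55 + 571.96 + 896.35 + 339.7 = 1994.56
P = 1936.95 / 1994.56 × 100 = 97.1116
Fisher = √(L × P) = √(96.8371 × 97.1116) = 96.9743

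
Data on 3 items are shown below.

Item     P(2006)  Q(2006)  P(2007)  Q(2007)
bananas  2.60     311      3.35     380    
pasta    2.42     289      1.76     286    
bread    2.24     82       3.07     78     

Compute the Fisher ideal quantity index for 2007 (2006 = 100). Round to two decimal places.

110.74

Laspeyres component (base-period weights):
ΣP(2006)Q(2007) = 2.60×380 + 2.42×286 + 2.24×78 = 988 + 692.12 + 174.72 = 1854.84
ΣP(2006)Q(2006) = 2.60×311 + 2.42×289 + 2.24×82 = 808.6 + 699.38 + 183.68 = 1691.66
L = 1854.84 / 1691.66 × 100 = 109.6461
Paasche component (current-period weights):
ΣP(2007)Q(2007) = 3.35×380 + 1.76×286 + 3.07×78 = 1273 + 503.36 + 239.46 = 2015.82
ΣP(2007)Q(2006) = 3.35×311 + 1.76×289 + 3.07×82 = 1041.85 + 508.64 + 251.74 = 1802.23
P = 2015.82 / 1802.23 × 100 = 111.8514
Fisher = √(L × P) = √(109.6461 × 111.8514) = 110.7433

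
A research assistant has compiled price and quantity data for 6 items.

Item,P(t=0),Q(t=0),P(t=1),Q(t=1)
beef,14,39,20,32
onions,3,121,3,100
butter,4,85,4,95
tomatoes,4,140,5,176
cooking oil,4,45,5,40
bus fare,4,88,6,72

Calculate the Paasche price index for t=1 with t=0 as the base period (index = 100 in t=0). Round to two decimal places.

Paasche price index uses current-period quantities as weights.
ΣP(t=1)·Q(t=1) = 20×32 + 3×100 + 4×95 + 5×176 + 5×40 + 6×72 = 640 + 300 + 380 + 880 + 200 + 432 = 2832
ΣP(t=0)·Q(t=1) = 14×32 + 3×100 + 4×95 + 4×176 + 4×40 + 4×72 = 448 + 300 + 380 + 704 + 160 + 288 = 2280
Index = 2832 / 2280 × 100 = 124.2105

124.21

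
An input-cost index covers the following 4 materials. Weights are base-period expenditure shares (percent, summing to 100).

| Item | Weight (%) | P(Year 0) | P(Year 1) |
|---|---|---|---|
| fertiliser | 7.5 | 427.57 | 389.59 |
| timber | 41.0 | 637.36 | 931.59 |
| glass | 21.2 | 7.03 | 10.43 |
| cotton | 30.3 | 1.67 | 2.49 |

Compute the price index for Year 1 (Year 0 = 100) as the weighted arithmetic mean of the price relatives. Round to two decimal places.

143.39

fertiliser: 7.5 × (389.59/427.57) = 7.5 × 0.911172 = 6.8338
timber: 41.0 × (931.59/637.36) = 41.0 × 1.461639 = 59.9272
glass: 21.2 × (10.43/7.03) = 21.2 × 1.483642 = 31.4532
cotton: 30.3 × (2.49/1.67) = 30.3 × 1.491018 = 45.1778
Index = Σ wᵢ·(p₁ᵢ/p₀ᵢ) = 6.8338 + 59.9272 + 31.4532 + 45.1778 = 143.3920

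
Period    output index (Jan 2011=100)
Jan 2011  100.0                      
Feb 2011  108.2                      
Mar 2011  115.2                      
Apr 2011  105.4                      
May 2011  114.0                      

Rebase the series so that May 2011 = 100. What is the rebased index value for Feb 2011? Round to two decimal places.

94.91

Rebased(Feb 2011) = 108.2 / 114.0 × 100 = 94.9123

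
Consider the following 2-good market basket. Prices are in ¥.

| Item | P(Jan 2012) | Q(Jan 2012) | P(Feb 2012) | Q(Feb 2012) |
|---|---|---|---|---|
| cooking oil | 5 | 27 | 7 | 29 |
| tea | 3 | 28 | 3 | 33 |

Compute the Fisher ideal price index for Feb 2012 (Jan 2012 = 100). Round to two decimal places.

Laspeyres component (base-period weights):
ΣP(Feb 2012)Q(Jan 2012) = 7×27 + 3×28 = 189 + 84 = 273
ΣP(Jan 2012)Q(Jan 2012) = 5×27 + 3×28 = 135 + 84 = 219
L = 273 / 219 × 100 = 124.6575
Paasche component (current-period weights):
ΣP(Feb 2012)Q(Feb 2012) = 7×29 + 3×33 = 203 + 99 = 302
ΣP(Jan 2012)Q(Feb 2012) = 5×29 + 3×33 = 145 + 99 = 244
P = 302 / 244 × 100 = 123.7705
Fisher = √(L × P) = √(124.6575 × 123.7705) = 124.2132

124.21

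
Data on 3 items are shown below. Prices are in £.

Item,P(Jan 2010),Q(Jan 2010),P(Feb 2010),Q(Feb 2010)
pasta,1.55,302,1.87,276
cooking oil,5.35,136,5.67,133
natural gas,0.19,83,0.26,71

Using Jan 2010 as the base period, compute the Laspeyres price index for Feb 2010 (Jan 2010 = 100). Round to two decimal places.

Laspeyres price index uses base-period quantities as weights.
ΣP(Feb 2010)·Q(Jan 2010) = 1.87×302 + 5.67×136 + 0.26×83 = 564.74 + 771.12 + 21.58 = 1357.44
ΣP(Jan 2010)·Q(Jan 2010) = 1.55×302 + 5.35×136 + 0.19×83 = 468.1 + 727.6 + 15.77 = 1211.47
Index = 1357.44 / 1211.47 × 100 = 112.0490

112.05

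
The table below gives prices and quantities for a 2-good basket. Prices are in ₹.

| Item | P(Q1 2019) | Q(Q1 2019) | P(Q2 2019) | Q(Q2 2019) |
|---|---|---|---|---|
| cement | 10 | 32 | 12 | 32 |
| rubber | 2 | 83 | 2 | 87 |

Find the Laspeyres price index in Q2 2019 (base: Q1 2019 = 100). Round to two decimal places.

113.17

Laspeyres price index uses base-period quantities as weights.
ΣP(Q2 2019)·Q(Q1 2019) = 12×32 + 2×83 = 384 + 166 = 550
ΣP(Q1 2019)·Q(Q1 2019) = 10×32 + 2×83 = 320 + 166 = 486
Index = 550 / 486 × 100 = 113.1687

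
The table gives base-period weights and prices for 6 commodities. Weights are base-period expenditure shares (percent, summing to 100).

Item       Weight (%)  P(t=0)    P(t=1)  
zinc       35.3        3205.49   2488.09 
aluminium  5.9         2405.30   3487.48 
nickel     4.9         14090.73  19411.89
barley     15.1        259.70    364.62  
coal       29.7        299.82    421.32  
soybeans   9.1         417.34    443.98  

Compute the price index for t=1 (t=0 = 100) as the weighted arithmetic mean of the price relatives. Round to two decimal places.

115.32

zinc: 35.3 × (2488.09/3205.49) = 35.3 × 0.776196 = 27.3997
aluminium: 5.9 × (3487.48/2405.30) = 5.9 × 1.449915 = 8.5545
nickel: 4.9 × (19411.89/14090.73) = 4.9 × 1.377636 = 6.7504
barley: 15.1 × (364.62/259.70) = 15.1 × 1.404005 = 21.2005
coal: 29.7 × (421.32/299.82) = 29.7 × 1.405243 = 41.7357
soybeans: 9.1 × (443.98/417.34) = 9.1 × 1.063833 = 9.6809
Index = Σ wᵢ·(p₁ᵢ/p₀ᵢ) = 27.3997 + 8.5545 + 6.7504 + 21.2005 + 41.7357 + 9.6809 = 115.3217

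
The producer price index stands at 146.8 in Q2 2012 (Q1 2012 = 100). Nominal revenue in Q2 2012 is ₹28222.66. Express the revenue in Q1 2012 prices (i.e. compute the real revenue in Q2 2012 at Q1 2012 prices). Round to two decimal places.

Real = Nominal ÷ (Index/100) = 28222.66 ÷ (146.8/100)
     = 28222.66 ÷ 1.468 = 19225.2452

19225.25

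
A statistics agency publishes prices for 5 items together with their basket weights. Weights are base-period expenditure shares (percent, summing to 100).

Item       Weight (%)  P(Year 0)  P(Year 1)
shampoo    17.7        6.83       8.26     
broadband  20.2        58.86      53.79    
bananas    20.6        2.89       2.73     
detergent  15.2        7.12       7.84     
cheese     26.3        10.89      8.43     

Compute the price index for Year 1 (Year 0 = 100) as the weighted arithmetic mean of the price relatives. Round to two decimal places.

96.42

shampoo: 17.7 × (8.26/6.83) = 17.7 × 1.209370 = 21.4059
broadband: 20.2 × (53.79/58.86) = 20.2 × 0.913863 = 18.4600
bananas: 20.6 × (2.73/2.89) = 20.6 × 0.944637 = 19.4595
detergent: 15.2 × (7.84/7.12) = 15.2 × 1.101124 = 16.7371
cheese: 26.3 × (8.43/10.89) = 26.3 × 0.774105 = 20.3590
Index = Σ wᵢ·(p₁ᵢ/p₀ᵢ) = 21.4059 + 18.4600 + 19.4595 + 16.7371 + 20.3590 = 96.4214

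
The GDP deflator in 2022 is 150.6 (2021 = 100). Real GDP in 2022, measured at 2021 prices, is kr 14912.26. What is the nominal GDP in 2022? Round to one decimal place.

22457.9

Nominal = Real × (Index/100) = 14912.26 × (150.6/100)
        = 14912.26 × 1.506 = 22457.8636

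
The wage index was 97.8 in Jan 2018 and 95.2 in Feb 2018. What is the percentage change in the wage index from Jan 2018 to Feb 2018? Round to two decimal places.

-2.66%

Change = (95.2 − 97.8) / 97.8 × 100
       = -2.6 / 97.8 × 100 = -2.6585%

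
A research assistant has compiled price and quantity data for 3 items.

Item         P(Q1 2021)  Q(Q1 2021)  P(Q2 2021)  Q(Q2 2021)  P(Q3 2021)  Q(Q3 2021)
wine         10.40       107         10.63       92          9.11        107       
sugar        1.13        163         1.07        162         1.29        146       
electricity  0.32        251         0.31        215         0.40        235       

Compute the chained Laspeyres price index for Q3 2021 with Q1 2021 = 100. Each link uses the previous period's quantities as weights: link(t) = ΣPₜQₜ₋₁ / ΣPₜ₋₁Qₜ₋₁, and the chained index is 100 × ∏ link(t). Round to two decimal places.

Link Q1 2021→Q2 2021:
ΣP(Q2 2021)Q(Q1 2021) = 10.63×107 + 1.07×163 + 0.31×251 = 1137.41 + 174.41 + 77.81 = 1389.63
ΣP(Q1 2021)Q(Q1 2021) = 10.40×107 + 1.13×163 + 0.32×251 = 1112.8 + 184.19 + 80.32 = 1377.31
link = 1389.63/1377.31 = 1.008945
Link Q2 2021→Q3 2021:
ΣP(Q3 2021)Q(Q2 2021) = 9.11×92 + 1.29×162 + 0.40×215 = 838.12 + 208.98 + 86 = 1133.1
ΣP(Q2 2021)Q(Q2 2021) = 10.63×92 + 1.07×162 + 0.31×215 = 977.96 + 173.34 + 66.65 = 1217.95
link = 1133.1/1217.95 = 0.930334
Chained index = 100 × 1.008945 × 0.930334 = 93.8656

93.87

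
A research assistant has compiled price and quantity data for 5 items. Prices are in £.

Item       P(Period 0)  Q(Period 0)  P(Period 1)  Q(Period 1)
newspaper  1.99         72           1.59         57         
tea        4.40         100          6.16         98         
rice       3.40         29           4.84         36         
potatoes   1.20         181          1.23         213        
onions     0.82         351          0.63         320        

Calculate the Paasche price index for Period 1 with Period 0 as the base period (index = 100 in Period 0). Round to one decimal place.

112.4

Paasche price index uses current-period quantities as weights.
ΣP(Period 1)·Q(Period 1) = 1.59×57 + 6.16×98 + 4.84×36 + 1.23×213 + 0.63×320 = 90.63 + 603.68 + 174.24 + 261.99 + 201.6 = 1332.14
ΣP(Period 0)·Q(Period 1) = 1.99×57 + 4.40×98 + 3.40×36 + 1.20×213 + 0.82×320 = 113.43 + 431.2 + 122.4 + 255.6 + 262.4 = 1185.03
Index = 1332.14 / 1185.03 × 100 = 112.4140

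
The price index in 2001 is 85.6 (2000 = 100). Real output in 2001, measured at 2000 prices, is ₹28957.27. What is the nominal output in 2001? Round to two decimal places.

24787.42

Nominal = Real × (Index/100) = 28957.27 × (85.6/100)
        = 28957.27 × 0.856 = 24787.4231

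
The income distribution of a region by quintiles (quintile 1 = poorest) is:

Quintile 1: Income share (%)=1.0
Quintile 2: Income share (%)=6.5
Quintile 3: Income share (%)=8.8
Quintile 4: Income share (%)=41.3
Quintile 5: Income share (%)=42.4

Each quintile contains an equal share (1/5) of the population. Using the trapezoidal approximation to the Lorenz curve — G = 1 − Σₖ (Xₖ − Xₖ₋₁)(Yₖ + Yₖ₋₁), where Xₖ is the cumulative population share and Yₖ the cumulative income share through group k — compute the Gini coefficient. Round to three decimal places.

0.470

Cumulative income shares Yₖ: 0.0100, 0.0750, 0.1630, 0.5760, 1.0000
Σ (Xₖ−Xₖ₋₁)(Yₖ+Yₖ₋₁) = (1/5)(0.0100+0.0000) + (1/5)(0.0750+0.0100) + (1/5)(0.1630+0.0750) + (1/5)(0.5760+0.1630) + (1/5)(1.0000+0.5760)
  = 0.0020 + 0.0170 + 0.0476 + 0.1478 + 0.3152 = 0.5296
G = 1 − 0.5296 = 0.4704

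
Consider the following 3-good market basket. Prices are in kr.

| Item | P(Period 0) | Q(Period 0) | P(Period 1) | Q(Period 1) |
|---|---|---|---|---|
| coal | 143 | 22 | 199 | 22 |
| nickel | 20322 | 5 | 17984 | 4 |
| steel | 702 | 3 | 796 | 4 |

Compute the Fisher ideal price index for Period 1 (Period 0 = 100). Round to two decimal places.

Laspeyres component (base-period weights):
ΣP(Period 1)Q(Period 0) = 199×22 + 17984×5 + 796×3 = 4378 + 89920 + 2388 = 96686
ΣP(Period 0)Q(Period 0) = 143×22 + 20322×5 + 702×3 = 3146 + 101610 + 2106 = 106862
L = 96686 / 106862 × 100 = 90.4774
Paasche component (current-period weights):
ΣP(Period 1)Q(Period 1) = 199×22 + 17984×4 + 796×4 = 4378 + 71936 + 3184 = 79498
ΣP(Period 0)Q(Period 1) = 143×22 + 20322×4 + 702×4 = 3146 + 81288 + 2808 = 87242
P = 79498 / 87242 × 100 = 91.1235
Fisher = √(L × P) = √(90.4774 × 91.1235) = 90.7999

90.80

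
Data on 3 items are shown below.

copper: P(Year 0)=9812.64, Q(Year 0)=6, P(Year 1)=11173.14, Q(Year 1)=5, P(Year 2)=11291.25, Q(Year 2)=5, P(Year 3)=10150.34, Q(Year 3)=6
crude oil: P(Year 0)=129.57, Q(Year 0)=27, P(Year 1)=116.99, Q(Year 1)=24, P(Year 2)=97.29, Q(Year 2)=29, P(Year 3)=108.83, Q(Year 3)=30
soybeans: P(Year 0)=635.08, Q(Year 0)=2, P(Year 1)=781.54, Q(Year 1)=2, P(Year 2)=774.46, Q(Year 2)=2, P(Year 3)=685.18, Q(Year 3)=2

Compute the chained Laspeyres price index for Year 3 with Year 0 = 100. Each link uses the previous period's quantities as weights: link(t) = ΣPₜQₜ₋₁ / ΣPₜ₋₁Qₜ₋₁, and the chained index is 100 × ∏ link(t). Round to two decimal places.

102.64

Link Year 0→Year 1:
ΣP(Year 1)Q(Year 0) = 11173.14×6 + 116.99×27 + 781.54×2 = 67038.84 + 3158.73 + 1563.08 = 71760.65
ΣP(Year 0)Q(Year 0) = 9812.64×6 + 129.57×27 + 635.08×2 = 58875.84 + 3498.39 + 1270.16 = 63644.39
link = 71760.65/63644.39 = 1.127525
Link Year 1→Year 2:
ΣP(Year 2)Q(Year 1) = 11291.25×5 + 97.29×24 + 774.46×2 = 56456.25 + 2334.96 + 1548.92 = 60340.13
ΣP(Year 1)Q(Year 1) = 11173.14×5 + 116.99×24 + 781.54×2 = 55865.7 + 2807.76 + 1563.08 = 60236.54
link = 60340.13/60236.54 = 1.001720
Link Year 2→Year 3:
ΣP(Year 3)Q(Year 2) = 10150.34×5 + 108.83×29 + 685.18×2 = 50751.7 + 3156.07 + 1370.36 = 55278.13
ΣP(Year 2)Q(Year 2) = 11291.25×5 + 97.29×29 + 774.46×2 = 56456.25 + 2821.41 + 1548.92 = 60826.58
link = 55278.13/60826.58 = 0.908782
Chained index = 100 × 1.127525 × 1.001720 × 0.908782 = 102.6437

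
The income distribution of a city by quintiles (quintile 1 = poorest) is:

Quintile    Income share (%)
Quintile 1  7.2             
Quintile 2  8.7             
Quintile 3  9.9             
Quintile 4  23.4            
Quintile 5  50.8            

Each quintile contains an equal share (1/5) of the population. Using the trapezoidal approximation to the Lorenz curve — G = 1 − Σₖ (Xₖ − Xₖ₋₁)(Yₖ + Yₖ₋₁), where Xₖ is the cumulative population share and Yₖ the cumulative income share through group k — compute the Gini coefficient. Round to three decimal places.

0.408

Cumulative income shares Yₖ: 0.0720, 0.1590, 0.2580, 0.4920, 1.0000
Σ (Xₖ−Xₖ₋₁)(Yₖ+Yₖ₋₁) = (1/5)(0.0720+0.0000) + (1/5)(0.1590+0.0720) + (1/5)(0.2580+0.1590) + (1/5)(0.4920+0.2580) + (1/5)(1.0000+0.4920)
  = 0.0144 + 0.0462 + 0.0834 + 0.1500 + 0.2984 = 0.5924
G = 1 − 0.5924 = 0.4076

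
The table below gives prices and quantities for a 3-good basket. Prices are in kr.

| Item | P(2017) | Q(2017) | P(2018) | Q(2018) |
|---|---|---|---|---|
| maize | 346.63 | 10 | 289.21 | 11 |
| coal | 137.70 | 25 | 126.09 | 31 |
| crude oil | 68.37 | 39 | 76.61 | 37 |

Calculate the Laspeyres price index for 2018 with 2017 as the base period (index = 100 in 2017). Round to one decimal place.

Laspeyres price index uses base-period quantities as weights.
ΣP(2018)·Q(2017) = 289.21×10 + 126.09×25 + 76.61×39 = 2892.1 + 3152.25 + 2987.79 = 9032.14
ΣP(2017)·Q(2017) = 346.63×10 + 137.70×25 + 68.37×39 = 3466.3 + 3442.5 + 2666.43 = 9575.23
Index = 9032.14 / 9575.23 × 100 = 94.3282

94.3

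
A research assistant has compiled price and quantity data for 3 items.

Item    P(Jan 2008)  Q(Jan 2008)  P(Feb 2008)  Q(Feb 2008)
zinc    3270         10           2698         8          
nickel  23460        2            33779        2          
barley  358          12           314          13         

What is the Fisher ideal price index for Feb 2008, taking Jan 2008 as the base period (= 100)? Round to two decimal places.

Laspeyres component (base-period weights):
ΣP(Feb 2008)Q(Jan 2008) = 2698×10 + 33779×2 + 314×12 = 26980 + 67558 + 3768 = 98306
ΣP(Jan 2008)Q(Jan 2008) = 3270×10 + 23460×2 + 358×12 = 32700 + 46920 + 4296 = 83916
L = 98306 / 83916 × 100 = 117.1481
Paasche component (current-period weights):
ΣP(Feb 2008)Q(Feb 2008) = 2698×8 + 33779×2 + 314×13 = 21584 + 67558 + 4082 = 93224
ΣP(Jan 2008)Q(Feb 2008) = 3270×8 + 23460×2 + 358×13 = 26160 + 46920 + 4654 = 77734
P = 93224 / 77734 × 100 = 119.9269
Fisher = √(L × P) = √(117.1481 × 119.9269) = 118.5294

118.53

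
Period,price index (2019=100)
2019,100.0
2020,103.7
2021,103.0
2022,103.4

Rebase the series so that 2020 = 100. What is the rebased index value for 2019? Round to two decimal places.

96.43

Rebased(2019) = 100.0 / 103.7 × 100 = 96.4320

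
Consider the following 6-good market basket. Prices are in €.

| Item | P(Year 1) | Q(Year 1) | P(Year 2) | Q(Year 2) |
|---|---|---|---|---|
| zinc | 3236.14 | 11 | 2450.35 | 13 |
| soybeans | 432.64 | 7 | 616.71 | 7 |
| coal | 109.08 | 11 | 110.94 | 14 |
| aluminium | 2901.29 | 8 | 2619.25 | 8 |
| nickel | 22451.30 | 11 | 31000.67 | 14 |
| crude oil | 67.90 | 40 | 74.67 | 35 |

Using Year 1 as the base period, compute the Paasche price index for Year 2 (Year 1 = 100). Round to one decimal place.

Paasche price index uses current-period quantities as weights.
ΣP(Year 2)·Q(Year 2) = 2450.35×13 + 616.71×7 + 110.94×14 + 2619.25×8 + 31000.67×14 + 74.67×35 = 31854.55 + 4316.97 + 1553.16 + 20954 + 434009.38 + 2613.45 = 495301.51
ΣP(Year 1)·Q(Year 2) = 3236.14×13 + 432.64×7 + 109.08×14 + 2901.29×8 + 22451.30×14 + 67.90×35 = 42069.82 + 3028.48 + 1527.12 + 23210.32 + 314318.2 + 2376.5 = 386530.44
Index = 495301.51 / 386530.44 × 100 = 128.1404

128.1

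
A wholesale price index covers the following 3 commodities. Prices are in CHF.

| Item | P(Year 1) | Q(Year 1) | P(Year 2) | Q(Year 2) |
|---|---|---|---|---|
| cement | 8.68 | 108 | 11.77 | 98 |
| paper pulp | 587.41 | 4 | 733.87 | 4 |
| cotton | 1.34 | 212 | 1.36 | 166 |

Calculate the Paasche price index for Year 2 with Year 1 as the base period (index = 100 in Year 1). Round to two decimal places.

Paasche price index uses current-period quantities as weights.
ΣP(Year 2)·Q(Year 2) = 11.77×98 + 733.87×4 + 1.36×166 = 1153.46 + 2935.48 + 225.76 = 4314.7
ΣP(Year 1)·Q(Year 2) = 8.68×98 + 587.41×4 + 1.34×166 = 850.64 + 2349.64 + 222.44 = 3422.72
Index = 4314.7 / 3422.72 × 100 = 126.0606

126.06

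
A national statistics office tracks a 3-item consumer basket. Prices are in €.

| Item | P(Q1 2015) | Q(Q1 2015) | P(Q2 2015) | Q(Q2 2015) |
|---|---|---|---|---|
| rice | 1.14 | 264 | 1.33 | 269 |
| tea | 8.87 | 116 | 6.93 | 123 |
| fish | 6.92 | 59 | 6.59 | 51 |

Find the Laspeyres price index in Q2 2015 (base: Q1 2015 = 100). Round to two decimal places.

88.82

Laspeyres price index uses base-period quantities as weights.
ΣP(Q2 2015)·Q(Q1 2015) = 1.33×264 + 6.93×116 + 6.59×59 = 351.12 + 803.88 + 388.81 = 1543.81
ΣP(Q1 2015)·Q(Q1 2015) = 1.14×264 + 8.87×116 + 6.92×59 = 300.96 + 1028.92 + 408.28 = 1738.16
Index = 1543.81 / 1738.16 × 100 = 88.8186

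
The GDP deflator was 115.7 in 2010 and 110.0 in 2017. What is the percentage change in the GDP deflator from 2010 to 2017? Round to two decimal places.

-4.93%

Change = (110.0 − 115.7) / 115.7 × 100
       = -5.7 / 115.7 × 100 = -4.9265%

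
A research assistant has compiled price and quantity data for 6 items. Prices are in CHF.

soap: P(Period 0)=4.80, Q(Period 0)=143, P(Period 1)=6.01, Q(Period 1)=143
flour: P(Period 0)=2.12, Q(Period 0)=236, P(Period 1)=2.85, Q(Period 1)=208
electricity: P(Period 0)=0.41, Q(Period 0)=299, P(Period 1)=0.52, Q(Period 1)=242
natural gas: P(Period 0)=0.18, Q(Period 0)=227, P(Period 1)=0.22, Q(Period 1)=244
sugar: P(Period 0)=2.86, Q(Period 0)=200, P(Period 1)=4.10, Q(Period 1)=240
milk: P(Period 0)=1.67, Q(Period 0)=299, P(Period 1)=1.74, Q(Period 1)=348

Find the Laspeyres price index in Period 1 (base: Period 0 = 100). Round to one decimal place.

Laspeyres price index uses base-period quantities as weights.
ΣP(Period 1)·Q(Period 0) = 6.01×143 + 2.85×236 + 0.52×299 + 0.22×227 + 4.10×200 + 1.74×299 = 859.43 + 672.6 + 155.48 + 49.94 + 820 + 520.26 = 3077.71
ΣP(Period 0)·Q(Period 0) = 4.80×143 + 2.12×236 + 0.41×299 + 0.18×227 + 2.86×200 + 1.67×299 = 686.4 + 500.32 + 122.59 + 40.86 + 572 + 499.33 = 2421.5
Index = 3077.71 / 2421.5 × 100 = 127.0993

127.1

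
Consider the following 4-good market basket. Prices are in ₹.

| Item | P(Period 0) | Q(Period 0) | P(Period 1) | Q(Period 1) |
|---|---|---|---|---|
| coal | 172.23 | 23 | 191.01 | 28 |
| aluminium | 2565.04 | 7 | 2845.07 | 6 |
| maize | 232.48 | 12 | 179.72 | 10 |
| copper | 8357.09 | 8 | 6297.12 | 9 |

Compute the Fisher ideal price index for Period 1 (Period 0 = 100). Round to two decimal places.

Laspeyres component (base-period weights):
ΣP(Period 1)Q(Period 0) = 191.01×23 + 2845.07×7 + 179.72×12 + 6297.12×8 = 4393.23 + 19915.49 + 2156.64 + 50376.96 = 76842.32
ΣP(Period 0)Q(Period 0) = 172.23×23 + 2565.04×7 + 232.48×12 + 8357.09×8 = 3961.29 + 17955.28 + 2789.76 + 66856.72 = 91563.05
L = 76842.32 / 91563.05 × 100 = 83.9228
Paasche component (current-period weights):
ΣP(Period 1)Q(Period 1) = 191.01×28 + 2845.07×6 + 179.72×10 + 6297.12×9 = 5348.28 + 17070.42 + 1797.2 + 56674.08 = 80889.98
ΣP(Period 0)Q(Period 1) = 172.23×28 + 2565.04×6 + 232.48×10 + 8357.09×9 = 4822.44 + 15390.24 + 2324.8 + 75213.81 = 97751.29
P = 80889.98 / 97751.29 × 100 = 82.7508
Fisher = √(L × P) = √(83.9228 × 82.7508) = 83.3348

83.33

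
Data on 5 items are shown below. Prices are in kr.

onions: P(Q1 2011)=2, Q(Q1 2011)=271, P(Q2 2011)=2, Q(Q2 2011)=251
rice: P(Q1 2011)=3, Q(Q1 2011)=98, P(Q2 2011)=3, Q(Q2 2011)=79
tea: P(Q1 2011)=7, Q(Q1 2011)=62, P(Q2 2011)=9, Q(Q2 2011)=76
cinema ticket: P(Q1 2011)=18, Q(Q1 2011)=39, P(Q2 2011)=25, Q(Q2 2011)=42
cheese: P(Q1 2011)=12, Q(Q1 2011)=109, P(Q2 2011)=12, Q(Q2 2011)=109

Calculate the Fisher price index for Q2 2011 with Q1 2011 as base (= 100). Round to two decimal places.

112.74

Laspeyres component (base-period weights):
ΣP(Q2 2011)Q(Q1 2011) = 2×271 + 3×98 + 9×62 + 25×39 + 12×109 = 542 + 294 + 558 + 975 + 1308 = 3677
ΣP(Q1 2011)Q(Q1 2011) = 2×271 + 3×98 + 7×62 + 18×39 + 12×109 = 542 + 294 + 434 + 702 + 1308 = 3280
L = 3677 / 3280 × 100 = 112.1037
Paasche component (current-period weights):
ΣP(Q2 2011)Q(Q2 2011) = 2×251 + 3×79 + 9×76 + 25×42 + 12×109 = 502 + 237 + 684 + 1050 + 1308 = 3781
ΣP(Q1 2011)Q(Q2 2011) = 2×251 + 3×79 + 7×76 + 18×42 + 12×109 = 502 + 237 + 532 + 756 + 1308 = 3335
P = 3781 / 3335 × 100 = 113.3733
Fisher = √(L × P) = √(112.1037 × 113.3733) = 112.7367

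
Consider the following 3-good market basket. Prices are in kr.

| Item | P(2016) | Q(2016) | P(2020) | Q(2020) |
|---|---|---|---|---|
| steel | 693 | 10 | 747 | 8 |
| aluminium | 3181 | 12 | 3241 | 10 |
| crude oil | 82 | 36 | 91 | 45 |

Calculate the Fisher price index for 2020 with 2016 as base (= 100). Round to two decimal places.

Laspeyres component (base-period weights):
ΣP(2020)Q(2016) = 747×10 + 3241×12 + 91×36 = 7470 + 38892 + 3276 = 49638
ΣP(2016)Q(2016) = 693×10 + 3181×12 + 82×36 = 6930 + 38172 + 2952 = 48054
L = 49638 / 48054 × 100 = 103.2963
Paasche component (current-period weights):
ΣP(2020)Q(2020) = 747×8 + 3241×10 + 91×45 = 5976 + 32410 + 4095 = 42481
ΣP(2016)Q(2020) = 693×8 + 3181×10 + 82×45 = 5544 + 31810 + 3690 = 41044
P = 42481 / 41044 × 100 = 103.5011
Fisher = √(L × P) = √(103.2963 × 103.5011) = 103.3987

103.40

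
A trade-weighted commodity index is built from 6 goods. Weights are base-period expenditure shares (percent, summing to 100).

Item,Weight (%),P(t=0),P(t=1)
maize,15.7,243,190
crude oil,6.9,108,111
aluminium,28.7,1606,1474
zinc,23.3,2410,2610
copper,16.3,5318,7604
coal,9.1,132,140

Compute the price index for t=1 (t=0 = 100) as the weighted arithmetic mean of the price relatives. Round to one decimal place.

103.9

maize: 15.7 × (190/243) = 15.7 × 0.781893 = 12.2757
crude oil: 6.9 × (111/108) = 6.9 × 1.027778 = 7.0917
aluminium: 28.7 × (1474/1606) = 28.7 × 0.917808 = 26.3411
zinc: 23.3 × (2610/2410) = 23.3 × 1.082988 = 25.2336
copper: 16.3 × (7604/5318) = 16.3 × 1.429861 = 23.3067
coal: 9.1 × (140/132) = 9.1 × 1.060606 = 9.6515
Index = Σ wᵢ·(p₁ᵢ/p₀ᵢ) = 12.2757 + 7.0917 + 26.3411 + 25.2336 + 23.3067 + 9.6515 = 103.9003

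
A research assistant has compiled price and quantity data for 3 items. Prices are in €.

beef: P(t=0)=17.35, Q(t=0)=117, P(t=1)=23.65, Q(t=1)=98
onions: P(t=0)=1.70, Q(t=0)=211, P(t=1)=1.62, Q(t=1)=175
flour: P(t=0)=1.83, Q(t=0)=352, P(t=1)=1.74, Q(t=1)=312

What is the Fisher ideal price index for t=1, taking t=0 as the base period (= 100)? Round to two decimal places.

Laspeyres component (base-period weights):
ΣP(t=1)Q(t=0) = 23.65×117 + 1.62×211 + 1.74×352 = 2767.05 + 341.82 + 612.48 = 3721.35
ΣP(t=0)Q(t=0) = 17.35×117 + 1.70×211 + 1.83×352 = 2029.95 + 358.7 + 644.16 = 3032.81
L = 3721.35 / 3032.81 × 100 = 122.7030
Paasche component (current-period weights):
ΣP(t=1)Q(t=1) = 23.65×98 + 1.62×175 + 1.74×312 = 2317.7 + 283.5 + 542.88 = 3144.08
ΣP(t=0)Q(t=1) = 17.35×98 + 1.70×175 + 1.83×312 = 1700.3 + 297.5 + 570.96 = 2568.76
P = 3144.08 / 2568.76 × 100 = 122.3968
Fisher = √(L × P) = √(122.7030 × 122.3968) = 122.5498

122.55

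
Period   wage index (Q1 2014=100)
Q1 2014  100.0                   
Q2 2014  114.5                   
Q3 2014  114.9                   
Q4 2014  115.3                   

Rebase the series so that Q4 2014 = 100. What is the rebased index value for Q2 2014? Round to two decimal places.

Rebased(Q2 2014) = 114.5 / 115.3 × 100 = 99.3062

99.31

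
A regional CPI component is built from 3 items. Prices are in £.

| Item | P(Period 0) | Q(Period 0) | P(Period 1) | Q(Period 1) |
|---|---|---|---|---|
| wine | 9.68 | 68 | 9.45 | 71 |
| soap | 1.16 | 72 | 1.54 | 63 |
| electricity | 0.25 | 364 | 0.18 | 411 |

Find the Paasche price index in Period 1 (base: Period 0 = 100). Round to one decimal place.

97.5

Paasche price index uses current-period quantities as weights.
ΣP(Period 1)·Q(Period 1) = 9.45×71 + 1.54×63 + 0.18×411 = 670.95 + 97.02 + 73.98 = 841.95
ΣP(Period 0)·Q(Period 1) = 9.68×71 + 1.16×63 + 0.25×411 = 687.28 + 73.08 + 102.75 = 863.11
Index = 841.95 / 863.11 × 100 = 97.5484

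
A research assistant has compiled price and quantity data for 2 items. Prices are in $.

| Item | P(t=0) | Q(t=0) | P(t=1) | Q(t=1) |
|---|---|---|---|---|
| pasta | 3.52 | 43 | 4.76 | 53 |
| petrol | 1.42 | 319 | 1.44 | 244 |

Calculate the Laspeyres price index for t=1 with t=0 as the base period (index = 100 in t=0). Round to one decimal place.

109.9

Laspeyres price index uses base-period quantities as weights.
ΣP(t=1)·Q(t=0) = 4.76×43 + 1.44×319 = 204.68 + 459.36 = 664.04
ΣP(t=0)·Q(t=0) = 3.52×43 + 1.42×319 = 151.36 + 452.98 = 604.34
Index = 664.04 / 604.34 × 100 = 109.8785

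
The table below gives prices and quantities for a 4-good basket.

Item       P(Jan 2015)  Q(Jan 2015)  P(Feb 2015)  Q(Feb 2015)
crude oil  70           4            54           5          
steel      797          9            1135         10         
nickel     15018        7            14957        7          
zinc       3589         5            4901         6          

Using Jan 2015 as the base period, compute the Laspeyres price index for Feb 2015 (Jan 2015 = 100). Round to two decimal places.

Laspeyres price index uses base-period quantities as weights.
ΣP(Feb 2015)·Q(Jan 2015) = 54×4 + 1135×9 + 14957×7 + 4901×5 = 216 + 10215 + 104699 + 24505 = 139635
ΣP(Jan 2015)·Q(Jan 2015) = 70×4 + 797×9 + 15018×7 + 3589×5 = 280 + 7173 + 105126 + 17945 = 130524
Index = 139635 / 130524 × 100 = 106.9803

106.98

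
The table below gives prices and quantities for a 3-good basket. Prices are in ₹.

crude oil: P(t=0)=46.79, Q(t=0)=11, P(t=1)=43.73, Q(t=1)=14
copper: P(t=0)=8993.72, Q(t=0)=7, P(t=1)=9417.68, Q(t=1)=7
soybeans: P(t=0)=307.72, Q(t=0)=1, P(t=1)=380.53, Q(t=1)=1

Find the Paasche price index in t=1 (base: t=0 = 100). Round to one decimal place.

104.7

Paasche price index uses current-period quantities as weights.
ΣP(t=1)·Q(t=1) = 43.73×14 + 9417.68×7 + 380.53×1 = 612.22 + 65923.76 + 380.53 = 66916.51
ΣP(t=0)·Q(t=1) = 46.79×14 + 8993.72×7 + 307.72×1 = 655.06 + 62956.04 + 307.72 = 63918.82
Index = 66916.51 / 63918.82 × 100 = 104.6898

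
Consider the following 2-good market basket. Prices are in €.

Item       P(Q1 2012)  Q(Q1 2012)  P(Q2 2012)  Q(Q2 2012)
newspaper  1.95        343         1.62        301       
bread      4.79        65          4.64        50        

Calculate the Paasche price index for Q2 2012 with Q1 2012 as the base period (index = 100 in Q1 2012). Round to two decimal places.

Paasche price index uses current-period quantities as weights.
ΣP(Q2 2012)·Q(Q2 2012) = 1.62×301 + 4.64×50 = 487.62 + 232 = 719.62
ΣP(Q1 2012)·Q(Q2 2012) = 1.95×301 + 4.79×50 = 586.95 + 239.5 = 826.45
Index = 719.62 / 826.45 × 100 = 87.0736

87.07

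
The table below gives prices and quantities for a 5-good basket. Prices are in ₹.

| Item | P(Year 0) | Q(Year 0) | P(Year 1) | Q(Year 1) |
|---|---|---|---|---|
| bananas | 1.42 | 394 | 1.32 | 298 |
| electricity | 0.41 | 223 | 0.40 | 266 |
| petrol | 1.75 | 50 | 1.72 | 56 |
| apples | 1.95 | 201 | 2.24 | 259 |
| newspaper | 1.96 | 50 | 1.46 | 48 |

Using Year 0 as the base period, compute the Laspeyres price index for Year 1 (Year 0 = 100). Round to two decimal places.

99.20

Laspeyres price index uses base-period quantities as weights.
ΣP(Year 1)·Q(Year 0) = 1.32×394 + 0.40×223 + 1.72×50 + 2.24×201 + 1.46×50 = 520.08 + 89.2 + 86 + 450.24 + 73 = 1218.52
ΣP(Year 0)·Q(Year 0) = 1.42×394 + 0.41×223 + 1.75×50 + 1.95×201 + 1.96×50 = 559.48 + 91.43 + 87.5 + 391.95 + 98 = 1228.36
Index = 1218.52 / 1228.36 × 100 = 99.1989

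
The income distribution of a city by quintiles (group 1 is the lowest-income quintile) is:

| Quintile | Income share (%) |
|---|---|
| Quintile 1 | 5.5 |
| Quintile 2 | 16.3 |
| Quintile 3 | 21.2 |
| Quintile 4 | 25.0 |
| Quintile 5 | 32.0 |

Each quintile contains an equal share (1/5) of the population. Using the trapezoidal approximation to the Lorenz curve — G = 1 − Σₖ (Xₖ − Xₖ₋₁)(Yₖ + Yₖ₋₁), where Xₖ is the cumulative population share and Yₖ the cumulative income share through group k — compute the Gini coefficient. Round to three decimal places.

0.247

Cumulative income shares Yₖ: 0.0550, 0.2180, 0.4300, 0.6800, 1.0000
Σ (Xₖ−Xₖ₋₁)(Yₖ+Yₖ₋₁) = (1/5)(0.0550+0.0000) + (1/5)(0.2180+0.0550) + (1/5)(0.4300+0.2180) + (1/5)(0.6800+0.4300) + (1/5)(1.0000+0.6800)
  = 0.0110 + 0.0546 + 0.1296 + 0.2220 + 0.3360 = 0.7532
G = 1 − 0.7532 = 0.2468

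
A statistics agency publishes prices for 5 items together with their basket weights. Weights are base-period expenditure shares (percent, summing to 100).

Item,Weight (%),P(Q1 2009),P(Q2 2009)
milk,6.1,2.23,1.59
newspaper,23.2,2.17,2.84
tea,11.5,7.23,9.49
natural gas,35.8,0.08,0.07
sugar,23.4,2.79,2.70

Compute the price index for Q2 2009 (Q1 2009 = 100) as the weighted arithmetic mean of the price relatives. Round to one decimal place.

milk: 6.1 × (1.59/2.23) = 6.1 × 0.713004 = 4.3493
newspaper: 23.2 × (2.84/2.17) = 23.2 × 1.308756 = 30.3631
tea: 11.5 × (9.49/7.23) = 11.5 × 1.312586 = 15.0947
natural gas: 35.8 × (0.07/0.08) = 35.8 × 0.875000 = 31.3250
sugar: 23.4 × (2.70/2.79) = 23.4 × 0.967742 = 22.6452
Index = Σ wᵢ·(p₁ᵢ/p₀ᵢ) = 4.3493 + 30.3631 + 15.0947 + 31.3250 + 22.6452 = 103.7774

103.8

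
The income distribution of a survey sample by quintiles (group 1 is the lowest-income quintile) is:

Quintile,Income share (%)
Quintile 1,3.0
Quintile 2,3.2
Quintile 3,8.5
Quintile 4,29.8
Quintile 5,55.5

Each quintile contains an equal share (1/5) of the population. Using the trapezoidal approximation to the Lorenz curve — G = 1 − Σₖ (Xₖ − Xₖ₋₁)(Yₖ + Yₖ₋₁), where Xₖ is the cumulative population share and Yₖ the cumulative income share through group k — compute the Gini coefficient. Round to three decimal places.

0.526

Cumulative income shares Yₖ: 0.0300, 0.0620, 0.1470, 0.4450, 1.0000
Σ (Xₖ−Xₖ₋₁)(Yₖ+Yₖ₋₁) = (1/5)(0.0300+0.0000) + (1/5)(0.0620+0.0300) + (1/5)(0.1470+0.0620) + (1/5)(0.4450+0.1470) + (1/5)(1.0000+0.4450)
  = 0.0060 + 0.0184 + 0.0418 + 0.1184 + 0.2890 = 0.4736
G = 1 − 0.4736 = 0.5264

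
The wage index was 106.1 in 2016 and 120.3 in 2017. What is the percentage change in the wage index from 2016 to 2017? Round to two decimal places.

Change = (120.3 − 106.1) / 106.1 × 100
       = 14.2 / 106.1 × 100 = 13.3836%

13.38%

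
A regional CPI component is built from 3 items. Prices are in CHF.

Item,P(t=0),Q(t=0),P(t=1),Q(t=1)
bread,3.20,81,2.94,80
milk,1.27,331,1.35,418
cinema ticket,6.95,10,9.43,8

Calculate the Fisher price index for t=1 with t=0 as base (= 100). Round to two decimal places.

Laspeyres component (base-period weights):
ΣP(t=1)Q(t=0) = 2.94×81 + 1.35×331 + 9.43×10 = 238.14 + 446.85 + 94.3 = 779.29
ΣP(t=0)Q(t=0) = 3.20×81 + 1.27×331 + 6.95×10 = 259.2 + 420.37 + 69.5 = 749.07
L = 779.29 / 749.07 × 100 = 104.0343
Paasche component (current-period weights):
ΣP(t=1)Q(t=1) = 2.94×80 + 1.35×418 + 9.43×8 = 235.2 + 564.3 + 75.44 = 874.94
ΣP(t=0)Q(t=1) = 3.20×80 + 1.27×418 + 6.95×8 = 256 + 530.86 + 55.6 = 842.46
P = 874.94 / 842.46 × 100 = 103.8554
Fisher = √(L × P) = √(104.0343 × 103.8554) = 103.9448

103.94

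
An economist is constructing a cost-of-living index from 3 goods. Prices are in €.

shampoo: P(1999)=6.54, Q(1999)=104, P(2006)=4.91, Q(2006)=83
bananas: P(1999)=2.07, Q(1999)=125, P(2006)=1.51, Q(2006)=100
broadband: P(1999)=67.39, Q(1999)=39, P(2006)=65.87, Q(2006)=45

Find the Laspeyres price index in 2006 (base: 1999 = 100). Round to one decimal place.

Laspeyres price index uses base-period quantities as weights.
ΣP(2006)·Q(1999) = 4.91×104 + 1.51×125 + 65.87×39 = 510.64 + 188.75 + 2568.93 = 3268.32
ΣP(1999)·Q(1999) = 6.54×104 + 2.07×125 + 67.39×39 = 680.16 + 258.75 + 2628.21 = 3567.12
Index = 3268.32 / 3567.12 × 100 = 91.6235

91.6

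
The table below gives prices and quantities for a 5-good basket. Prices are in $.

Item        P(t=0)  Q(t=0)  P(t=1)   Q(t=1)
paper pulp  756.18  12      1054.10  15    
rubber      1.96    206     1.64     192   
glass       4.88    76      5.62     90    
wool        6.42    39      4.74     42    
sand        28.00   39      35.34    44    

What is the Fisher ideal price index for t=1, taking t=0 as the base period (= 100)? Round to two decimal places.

134.22

Laspeyres component (base-period weights):
ΣP(t=1)Q(t=0) = 1054.10×12 + 1.64×206 + 5.62×76 + 4.74×39 + 35.34×39 = 12649.2 + 337.84 + 427.12 + 184.86 + 1378.26 = 14977.28
ΣP(t=0)Q(t=0) = 756.18×12 + 1.96×206 + 4.88×76 + 6.42×39 + 28.00×39 = 9074.16 + 403.76 + 370.88 + 250.38 + 1092 = 11191.18
L = 14977.28 / 11191.18 × 100 = 133.8311
Paasche component (current-period weights):
ΣP(t=1)Q(t=1) = 1054.10×15 + 1.64×192 + 5.62×90 + 4.74×42 + 35.34×44 = 15811.5 + 314.88 + 505.8 + 199.08 + 1554.96 = 18386.22
ΣP(t=0)Q(t=1) = 756.18×15 + 1.96×192 + 4.88×90 + 6.42×42 + 28.00×44 = 11342.7 + 376.32 + 439.2 + 269.64 + 1232 = 13659.86
P = 18386.22 / 13659.86 × 100 = 134.6004
Fisher = √(L × P) = √(133.8311 × 134.6004) = 134.2152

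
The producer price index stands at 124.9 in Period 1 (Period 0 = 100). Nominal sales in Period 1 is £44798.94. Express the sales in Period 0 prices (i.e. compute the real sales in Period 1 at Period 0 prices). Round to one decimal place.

Real = Nominal ÷ (Index/100) = 44798.94 ÷ (124.9/100)
     = 44798.94 ÷ 1.249 = 35867.8463

35867.8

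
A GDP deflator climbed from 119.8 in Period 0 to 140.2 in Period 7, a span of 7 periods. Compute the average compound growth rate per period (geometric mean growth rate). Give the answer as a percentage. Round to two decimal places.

2.27%

Growth factor = (140.2/119.8)^(1/7) = (1.170284)^(1/7) = 1.022718
Growth rate = 1.022718 − 1 = 0.022718 = 2.2718%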